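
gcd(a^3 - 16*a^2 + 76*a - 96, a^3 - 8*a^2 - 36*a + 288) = a^2 - 14*a + 48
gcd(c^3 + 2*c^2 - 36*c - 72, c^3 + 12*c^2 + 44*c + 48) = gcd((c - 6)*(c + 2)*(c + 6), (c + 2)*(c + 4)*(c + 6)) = c^2 + 8*c + 12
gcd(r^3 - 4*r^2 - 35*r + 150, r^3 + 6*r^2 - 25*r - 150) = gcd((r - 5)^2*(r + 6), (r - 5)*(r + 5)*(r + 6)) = r^2 + r - 30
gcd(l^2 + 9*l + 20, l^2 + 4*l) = l + 4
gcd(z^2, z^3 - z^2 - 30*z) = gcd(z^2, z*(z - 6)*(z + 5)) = z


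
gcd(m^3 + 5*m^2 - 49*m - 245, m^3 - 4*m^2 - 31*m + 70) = m^2 - 2*m - 35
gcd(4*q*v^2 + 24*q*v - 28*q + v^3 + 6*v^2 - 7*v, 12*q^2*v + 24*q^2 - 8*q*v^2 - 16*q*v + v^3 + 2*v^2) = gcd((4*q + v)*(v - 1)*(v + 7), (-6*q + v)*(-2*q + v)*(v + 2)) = 1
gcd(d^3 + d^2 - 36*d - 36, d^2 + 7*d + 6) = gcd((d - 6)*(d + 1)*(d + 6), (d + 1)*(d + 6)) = d^2 + 7*d + 6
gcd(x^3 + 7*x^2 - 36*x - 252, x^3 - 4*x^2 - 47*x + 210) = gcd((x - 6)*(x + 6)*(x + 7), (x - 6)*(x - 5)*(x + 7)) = x^2 + x - 42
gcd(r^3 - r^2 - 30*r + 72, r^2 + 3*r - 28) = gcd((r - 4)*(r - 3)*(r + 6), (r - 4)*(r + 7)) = r - 4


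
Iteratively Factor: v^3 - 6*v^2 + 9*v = (v)*(v^2 - 6*v + 9) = v*(v - 3)*(v - 3)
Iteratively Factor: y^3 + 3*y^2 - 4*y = (y - 1)*(y^2 + 4*y) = y*(y - 1)*(y + 4)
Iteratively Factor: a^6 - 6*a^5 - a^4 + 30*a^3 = (a)*(a^5 - 6*a^4 - a^3 + 30*a^2) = a^2*(a^4 - 6*a^3 - a^2 + 30*a) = a^2*(a - 5)*(a^3 - a^2 - 6*a) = a^2*(a - 5)*(a - 3)*(a^2 + 2*a) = a^3*(a - 5)*(a - 3)*(a + 2)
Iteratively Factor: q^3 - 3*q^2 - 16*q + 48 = (q - 4)*(q^2 + q - 12) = (q - 4)*(q + 4)*(q - 3)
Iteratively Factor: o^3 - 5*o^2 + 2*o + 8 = (o - 2)*(o^2 - 3*o - 4) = (o - 2)*(o + 1)*(o - 4)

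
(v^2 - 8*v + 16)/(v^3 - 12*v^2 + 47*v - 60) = (v - 4)/(v^2 - 8*v + 15)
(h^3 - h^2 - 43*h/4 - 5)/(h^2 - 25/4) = (2*h^2 - 7*h - 4)/(2*h - 5)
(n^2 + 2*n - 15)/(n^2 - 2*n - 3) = (n + 5)/(n + 1)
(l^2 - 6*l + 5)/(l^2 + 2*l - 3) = (l - 5)/(l + 3)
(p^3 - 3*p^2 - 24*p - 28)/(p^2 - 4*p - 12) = (p^2 - 5*p - 14)/(p - 6)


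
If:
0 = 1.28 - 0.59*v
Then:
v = 2.17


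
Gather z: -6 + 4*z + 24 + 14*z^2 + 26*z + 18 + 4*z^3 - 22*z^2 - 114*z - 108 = 4*z^3 - 8*z^2 - 84*z - 72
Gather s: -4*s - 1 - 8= -4*s - 9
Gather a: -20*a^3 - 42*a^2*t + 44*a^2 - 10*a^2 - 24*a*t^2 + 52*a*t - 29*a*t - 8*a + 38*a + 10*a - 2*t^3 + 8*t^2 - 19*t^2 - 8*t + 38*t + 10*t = -20*a^3 + a^2*(34 - 42*t) + a*(-24*t^2 + 23*t + 40) - 2*t^3 - 11*t^2 + 40*t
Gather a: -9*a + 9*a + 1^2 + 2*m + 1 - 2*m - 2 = 0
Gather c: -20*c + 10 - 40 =-20*c - 30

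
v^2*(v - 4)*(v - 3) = v^4 - 7*v^3 + 12*v^2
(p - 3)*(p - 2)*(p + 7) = p^3 + 2*p^2 - 29*p + 42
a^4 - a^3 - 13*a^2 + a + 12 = (a - 4)*(a - 1)*(a + 1)*(a + 3)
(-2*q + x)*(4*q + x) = -8*q^2 + 2*q*x + x^2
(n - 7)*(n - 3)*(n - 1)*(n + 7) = n^4 - 4*n^3 - 46*n^2 + 196*n - 147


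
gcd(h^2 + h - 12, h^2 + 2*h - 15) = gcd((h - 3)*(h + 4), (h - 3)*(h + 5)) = h - 3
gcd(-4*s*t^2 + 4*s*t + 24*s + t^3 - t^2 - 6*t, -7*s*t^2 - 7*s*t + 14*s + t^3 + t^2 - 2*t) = t + 2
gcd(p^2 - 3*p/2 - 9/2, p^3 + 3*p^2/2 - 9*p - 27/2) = p^2 - 3*p/2 - 9/2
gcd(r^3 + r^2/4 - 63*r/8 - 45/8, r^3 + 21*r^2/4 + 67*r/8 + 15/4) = r^2 + 13*r/4 + 15/8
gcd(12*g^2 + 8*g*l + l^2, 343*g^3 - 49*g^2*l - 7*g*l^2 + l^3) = 1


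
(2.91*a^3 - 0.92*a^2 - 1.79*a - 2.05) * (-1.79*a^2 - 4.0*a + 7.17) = -5.2089*a^5 - 9.9932*a^4 + 27.7488*a^3 + 4.2331*a^2 - 4.6343*a - 14.6985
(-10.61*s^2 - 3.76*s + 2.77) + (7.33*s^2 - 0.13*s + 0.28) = -3.28*s^2 - 3.89*s + 3.05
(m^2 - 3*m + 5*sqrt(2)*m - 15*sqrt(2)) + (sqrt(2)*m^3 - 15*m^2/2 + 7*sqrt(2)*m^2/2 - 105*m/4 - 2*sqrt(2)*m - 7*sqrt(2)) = sqrt(2)*m^3 - 13*m^2/2 + 7*sqrt(2)*m^2/2 - 117*m/4 + 3*sqrt(2)*m - 22*sqrt(2)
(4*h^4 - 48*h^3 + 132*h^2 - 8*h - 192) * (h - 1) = 4*h^5 - 52*h^4 + 180*h^3 - 140*h^2 - 184*h + 192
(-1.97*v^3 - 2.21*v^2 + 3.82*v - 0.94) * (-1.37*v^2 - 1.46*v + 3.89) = 2.6989*v^5 + 5.9039*v^4 - 9.6701*v^3 - 12.8863*v^2 + 16.2322*v - 3.6566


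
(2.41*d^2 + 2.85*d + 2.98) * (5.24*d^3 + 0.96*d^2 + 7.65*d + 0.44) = 12.6284*d^5 + 17.2476*d^4 + 36.7877*d^3 + 25.7237*d^2 + 24.051*d + 1.3112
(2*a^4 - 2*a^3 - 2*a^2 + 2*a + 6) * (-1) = -2*a^4 + 2*a^3 + 2*a^2 - 2*a - 6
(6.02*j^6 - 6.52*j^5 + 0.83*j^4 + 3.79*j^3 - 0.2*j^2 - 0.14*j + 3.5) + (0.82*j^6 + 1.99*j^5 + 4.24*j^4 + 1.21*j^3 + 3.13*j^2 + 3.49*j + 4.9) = 6.84*j^6 - 4.53*j^5 + 5.07*j^4 + 5.0*j^3 + 2.93*j^2 + 3.35*j + 8.4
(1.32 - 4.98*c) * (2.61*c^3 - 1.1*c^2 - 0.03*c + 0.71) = -12.9978*c^4 + 8.9232*c^3 - 1.3026*c^2 - 3.5754*c + 0.9372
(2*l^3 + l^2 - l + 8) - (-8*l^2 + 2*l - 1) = 2*l^3 + 9*l^2 - 3*l + 9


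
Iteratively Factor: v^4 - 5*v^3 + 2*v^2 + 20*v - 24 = (v + 2)*(v^3 - 7*v^2 + 16*v - 12) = (v - 3)*(v + 2)*(v^2 - 4*v + 4) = (v - 3)*(v - 2)*(v + 2)*(v - 2)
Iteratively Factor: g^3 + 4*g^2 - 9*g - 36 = (g - 3)*(g^2 + 7*g + 12) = (g - 3)*(g + 4)*(g + 3)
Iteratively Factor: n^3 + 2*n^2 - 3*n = (n - 1)*(n^2 + 3*n) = (n - 1)*(n + 3)*(n)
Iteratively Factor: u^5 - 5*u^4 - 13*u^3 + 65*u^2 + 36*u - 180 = (u + 3)*(u^4 - 8*u^3 + 11*u^2 + 32*u - 60) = (u - 5)*(u + 3)*(u^3 - 3*u^2 - 4*u + 12) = (u - 5)*(u - 2)*(u + 3)*(u^2 - u - 6) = (u - 5)*(u - 2)*(u + 2)*(u + 3)*(u - 3)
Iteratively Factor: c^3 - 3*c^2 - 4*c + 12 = (c - 2)*(c^2 - c - 6) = (c - 2)*(c + 2)*(c - 3)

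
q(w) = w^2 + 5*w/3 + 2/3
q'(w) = 2*w + 5/3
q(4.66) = 30.15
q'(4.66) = 10.99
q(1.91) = 7.50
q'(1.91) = 5.49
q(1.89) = 7.39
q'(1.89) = 5.45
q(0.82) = 2.71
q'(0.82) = 3.31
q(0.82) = 2.71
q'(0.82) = 3.31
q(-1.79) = 0.89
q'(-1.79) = -1.91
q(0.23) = 1.10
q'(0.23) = 2.13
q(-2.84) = 4.00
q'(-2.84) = -4.01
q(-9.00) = 66.67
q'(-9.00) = -16.33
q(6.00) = 46.67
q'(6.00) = 13.67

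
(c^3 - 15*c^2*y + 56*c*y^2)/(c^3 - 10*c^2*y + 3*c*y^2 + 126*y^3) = c*(-c + 8*y)/(-c^2 + 3*c*y + 18*y^2)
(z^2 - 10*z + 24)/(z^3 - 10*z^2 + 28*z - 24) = (z - 4)/(z^2 - 4*z + 4)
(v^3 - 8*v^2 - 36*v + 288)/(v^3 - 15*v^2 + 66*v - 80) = (v^2 - 36)/(v^2 - 7*v + 10)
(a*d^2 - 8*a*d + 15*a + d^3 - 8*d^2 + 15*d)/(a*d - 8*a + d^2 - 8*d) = (d^2 - 8*d + 15)/(d - 8)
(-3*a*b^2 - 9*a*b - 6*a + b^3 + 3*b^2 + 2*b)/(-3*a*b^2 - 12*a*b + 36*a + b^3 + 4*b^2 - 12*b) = (b^2 + 3*b + 2)/(b^2 + 4*b - 12)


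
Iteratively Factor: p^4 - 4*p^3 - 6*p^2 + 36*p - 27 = (p - 3)*(p^3 - p^2 - 9*p + 9) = (p - 3)*(p - 1)*(p^2 - 9) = (p - 3)^2*(p - 1)*(p + 3)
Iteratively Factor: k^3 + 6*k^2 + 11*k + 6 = (k + 2)*(k^2 + 4*k + 3) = (k + 2)*(k + 3)*(k + 1)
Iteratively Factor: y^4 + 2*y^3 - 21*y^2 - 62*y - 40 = (y - 5)*(y^3 + 7*y^2 + 14*y + 8) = (y - 5)*(y + 4)*(y^2 + 3*y + 2) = (y - 5)*(y + 1)*(y + 4)*(y + 2)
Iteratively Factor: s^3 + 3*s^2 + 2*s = (s + 2)*(s^2 + s) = s*(s + 2)*(s + 1)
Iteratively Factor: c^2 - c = (c - 1)*(c)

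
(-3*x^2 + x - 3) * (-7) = 21*x^2 - 7*x + 21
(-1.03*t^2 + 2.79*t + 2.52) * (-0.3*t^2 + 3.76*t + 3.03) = 0.309*t^4 - 4.7098*t^3 + 6.6135*t^2 + 17.9289*t + 7.6356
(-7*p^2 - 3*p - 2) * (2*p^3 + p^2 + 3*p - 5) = -14*p^5 - 13*p^4 - 28*p^3 + 24*p^2 + 9*p + 10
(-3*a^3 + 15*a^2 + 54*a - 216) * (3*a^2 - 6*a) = -9*a^5 + 63*a^4 + 72*a^3 - 972*a^2 + 1296*a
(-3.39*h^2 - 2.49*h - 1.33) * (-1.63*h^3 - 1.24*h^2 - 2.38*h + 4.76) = 5.5257*h^5 + 8.2623*h^4 + 13.3237*h^3 - 8.561*h^2 - 8.687*h - 6.3308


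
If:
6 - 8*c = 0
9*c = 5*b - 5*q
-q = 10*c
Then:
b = -123/20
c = 3/4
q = -15/2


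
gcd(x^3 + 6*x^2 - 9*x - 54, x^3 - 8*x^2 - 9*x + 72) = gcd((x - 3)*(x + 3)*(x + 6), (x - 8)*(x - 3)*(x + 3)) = x^2 - 9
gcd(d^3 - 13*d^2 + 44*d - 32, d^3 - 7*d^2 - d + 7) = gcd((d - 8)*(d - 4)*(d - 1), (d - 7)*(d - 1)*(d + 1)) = d - 1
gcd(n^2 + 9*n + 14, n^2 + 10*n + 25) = 1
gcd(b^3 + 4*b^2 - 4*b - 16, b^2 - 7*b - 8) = 1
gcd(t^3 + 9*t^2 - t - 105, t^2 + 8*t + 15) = t + 5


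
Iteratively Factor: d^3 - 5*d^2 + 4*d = (d - 1)*(d^2 - 4*d) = (d - 4)*(d - 1)*(d)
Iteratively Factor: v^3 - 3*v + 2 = (v + 2)*(v^2 - 2*v + 1) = (v - 1)*(v + 2)*(v - 1)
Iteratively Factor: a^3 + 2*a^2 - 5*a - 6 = (a - 2)*(a^2 + 4*a + 3) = (a - 2)*(a + 1)*(a + 3)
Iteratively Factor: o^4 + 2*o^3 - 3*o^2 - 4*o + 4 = (o - 1)*(o^3 + 3*o^2 - 4) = (o - 1)^2*(o^2 + 4*o + 4) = (o - 1)^2*(o + 2)*(o + 2)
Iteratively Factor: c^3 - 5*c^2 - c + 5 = (c - 5)*(c^2 - 1) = (c - 5)*(c - 1)*(c + 1)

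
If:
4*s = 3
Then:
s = 3/4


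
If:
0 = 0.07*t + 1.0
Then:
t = -14.29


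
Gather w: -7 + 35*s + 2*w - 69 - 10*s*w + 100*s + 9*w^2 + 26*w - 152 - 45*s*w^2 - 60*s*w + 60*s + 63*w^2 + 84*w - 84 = 195*s + w^2*(72 - 45*s) + w*(112 - 70*s) - 312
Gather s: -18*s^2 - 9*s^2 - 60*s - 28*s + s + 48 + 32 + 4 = -27*s^2 - 87*s + 84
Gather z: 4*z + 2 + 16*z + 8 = 20*z + 10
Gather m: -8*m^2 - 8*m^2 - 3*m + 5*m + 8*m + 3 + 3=-16*m^2 + 10*m + 6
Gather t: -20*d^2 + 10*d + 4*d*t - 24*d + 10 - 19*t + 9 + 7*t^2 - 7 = -20*d^2 - 14*d + 7*t^2 + t*(4*d - 19) + 12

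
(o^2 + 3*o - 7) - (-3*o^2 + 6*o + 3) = 4*o^2 - 3*o - 10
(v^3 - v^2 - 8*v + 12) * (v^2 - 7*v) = v^5 - 8*v^4 - v^3 + 68*v^2 - 84*v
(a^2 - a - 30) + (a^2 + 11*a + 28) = 2*a^2 + 10*a - 2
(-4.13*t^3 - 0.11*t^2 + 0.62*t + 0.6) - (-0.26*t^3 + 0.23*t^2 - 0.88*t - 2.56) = -3.87*t^3 - 0.34*t^2 + 1.5*t + 3.16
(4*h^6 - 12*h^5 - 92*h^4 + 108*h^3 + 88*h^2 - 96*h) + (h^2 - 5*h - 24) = 4*h^6 - 12*h^5 - 92*h^4 + 108*h^3 + 89*h^2 - 101*h - 24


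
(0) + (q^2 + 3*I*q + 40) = q^2 + 3*I*q + 40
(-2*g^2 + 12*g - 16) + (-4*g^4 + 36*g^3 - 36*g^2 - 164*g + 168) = -4*g^4 + 36*g^3 - 38*g^2 - 152*g + 152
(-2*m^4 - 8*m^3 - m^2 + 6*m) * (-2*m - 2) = 4*m^5 + 20*m^4 + 18*m^3 - 10*m^2 - 12*m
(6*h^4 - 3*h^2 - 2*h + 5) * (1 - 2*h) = -12*h^5 + 6*h^4 + 6*h^3 + h^2 - 12*h + 5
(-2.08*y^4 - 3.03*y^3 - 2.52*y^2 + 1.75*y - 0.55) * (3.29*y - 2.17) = -6.8432*y^5 - 5.4551*y^4 - 1.7157*y^3 + 11.2259*y^2 - 5.607*y + 1.1935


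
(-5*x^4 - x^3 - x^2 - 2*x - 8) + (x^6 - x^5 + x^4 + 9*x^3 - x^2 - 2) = x^6 - x^5 - 4*x^4 + 8*x^3 - 2*x^2 - 2*x - 10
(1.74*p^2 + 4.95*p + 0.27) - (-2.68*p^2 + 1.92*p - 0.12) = 4.42*p^2 + 3.03*p + 0.39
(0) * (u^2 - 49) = 0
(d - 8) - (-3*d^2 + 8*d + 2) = 3*d^2 - 7*d - 10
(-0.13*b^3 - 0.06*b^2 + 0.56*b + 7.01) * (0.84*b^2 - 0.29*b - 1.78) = -0.1092*b^5 - 0.0127*b^4 + 0.7192*b^3 + 5.8328*b^2 - 3.0297*b - 12.4778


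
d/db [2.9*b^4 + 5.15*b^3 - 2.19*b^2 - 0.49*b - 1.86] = 11.6*b^3 + 15.45*b^2 - 4.38*b - 0.49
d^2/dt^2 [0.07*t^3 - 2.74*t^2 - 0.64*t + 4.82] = 0.42*t - 5.48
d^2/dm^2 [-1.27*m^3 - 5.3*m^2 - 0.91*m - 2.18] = -7.62*m - 10.6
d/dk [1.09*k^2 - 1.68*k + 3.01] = 2.18*k - 1.68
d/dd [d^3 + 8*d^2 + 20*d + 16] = 3*d^2 + 16*d + 20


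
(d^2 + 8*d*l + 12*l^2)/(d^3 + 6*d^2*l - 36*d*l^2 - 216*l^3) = (d + 2*l)/(d^2 - 36*l^2)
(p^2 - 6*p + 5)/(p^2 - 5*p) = (p - 1)/p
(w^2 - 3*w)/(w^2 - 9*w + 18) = w/(w - 6)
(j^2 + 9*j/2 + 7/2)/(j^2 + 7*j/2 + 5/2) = (2*j + 7)/(2*j + 5)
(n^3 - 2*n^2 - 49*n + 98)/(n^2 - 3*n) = (n^3 - 2*n^2 - 49*n + 98)/(n*(n - 3))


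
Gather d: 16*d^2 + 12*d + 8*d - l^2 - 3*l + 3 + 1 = 16*d^2 + 20*d - l^2 - 3*l + 4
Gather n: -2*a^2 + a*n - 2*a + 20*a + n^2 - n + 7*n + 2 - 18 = -2*a^2 + 18*a + n^2 + n*(a + 6) - 16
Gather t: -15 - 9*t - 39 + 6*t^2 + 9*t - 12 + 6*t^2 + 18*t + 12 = 12*t^2 + 18*t - 54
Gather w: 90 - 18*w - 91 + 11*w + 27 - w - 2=24 - 8*w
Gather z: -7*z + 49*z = 42*z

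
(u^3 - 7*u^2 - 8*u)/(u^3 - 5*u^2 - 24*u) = (u + 1)/(u + 3)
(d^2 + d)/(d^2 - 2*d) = (d + 1)/(d - 2)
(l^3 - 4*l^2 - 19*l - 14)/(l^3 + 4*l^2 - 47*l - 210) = (l^2 + 3*l + 2)/(l^2 + 11*l + 30)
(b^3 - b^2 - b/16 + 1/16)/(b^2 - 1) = (b^2 - 1/16)/(b + 1)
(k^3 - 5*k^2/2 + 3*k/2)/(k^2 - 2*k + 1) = k*(2*k - 3)/(2*(k - 1))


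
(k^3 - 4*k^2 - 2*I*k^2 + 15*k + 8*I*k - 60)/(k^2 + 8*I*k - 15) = (k^2 - k*(4 + 5*I) + 20*I)/(k + 5*I)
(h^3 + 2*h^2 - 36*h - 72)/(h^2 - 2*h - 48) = (h^2 - 4*h - 12)/(h - 8)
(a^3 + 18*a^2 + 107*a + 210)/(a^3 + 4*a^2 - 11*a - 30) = (a^2 + 13*a + 42)/(a^2 - a - 6)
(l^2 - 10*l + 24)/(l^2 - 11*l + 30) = (l - 4)/(l - 5)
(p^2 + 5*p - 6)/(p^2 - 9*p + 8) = (p + 6)/(p - 8)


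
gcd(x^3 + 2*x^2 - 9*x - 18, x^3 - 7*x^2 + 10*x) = 1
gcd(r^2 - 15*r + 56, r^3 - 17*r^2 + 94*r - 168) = r - 7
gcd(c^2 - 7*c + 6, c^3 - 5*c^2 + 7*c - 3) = c - 1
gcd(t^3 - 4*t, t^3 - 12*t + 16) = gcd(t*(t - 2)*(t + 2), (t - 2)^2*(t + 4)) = t - 2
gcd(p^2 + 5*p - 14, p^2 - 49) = p + 7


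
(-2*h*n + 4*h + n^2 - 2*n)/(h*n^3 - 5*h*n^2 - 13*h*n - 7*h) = (2*h*n - 4*h - n^2 + 2*n)/(h*(-n^3 + 5*n^2 + 13*n + 7))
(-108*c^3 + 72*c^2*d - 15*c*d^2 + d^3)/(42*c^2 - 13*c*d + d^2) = (-18*c^2 + 9*c*d - d^2)/(7*c - d)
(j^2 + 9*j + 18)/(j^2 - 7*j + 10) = (j^2 + 9*j + 18)/(j^2 - 7*j + 10)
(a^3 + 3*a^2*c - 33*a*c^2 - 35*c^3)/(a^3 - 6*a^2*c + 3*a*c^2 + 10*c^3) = (a + 7*c)/(a - 2*c)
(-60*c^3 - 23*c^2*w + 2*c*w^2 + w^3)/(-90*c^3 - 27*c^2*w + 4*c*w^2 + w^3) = (4*c + w)/(6*c + w)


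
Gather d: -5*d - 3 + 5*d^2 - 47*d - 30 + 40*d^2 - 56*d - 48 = 45*d^2 - 108*d - 81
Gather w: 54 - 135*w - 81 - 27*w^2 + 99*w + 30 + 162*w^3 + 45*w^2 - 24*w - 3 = 162*w^3 + 18*w^2 - 60*w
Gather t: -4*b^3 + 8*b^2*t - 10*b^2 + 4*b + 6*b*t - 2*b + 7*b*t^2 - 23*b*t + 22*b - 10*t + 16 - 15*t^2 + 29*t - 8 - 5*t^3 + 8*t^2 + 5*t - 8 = -4*b^3 - 10*b^2 + 24*b - 5*t^3 + t^2*(7*b - 7) + t*(8*b^2 - 17*b + 24)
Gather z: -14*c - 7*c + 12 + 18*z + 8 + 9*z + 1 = -21*c + 27*z + 21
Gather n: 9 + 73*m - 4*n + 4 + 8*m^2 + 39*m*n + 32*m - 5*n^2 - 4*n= 8*m^2 + 105*m - 5*n^2 + n*(39*m - 8) + 13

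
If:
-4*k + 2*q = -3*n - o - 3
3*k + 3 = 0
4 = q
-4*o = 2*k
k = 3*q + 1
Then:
No Solution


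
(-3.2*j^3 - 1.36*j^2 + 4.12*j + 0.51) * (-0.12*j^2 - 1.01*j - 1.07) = 0.384*j^5 + 3.3952*j^4 + 4.3032*j^3 - 2.7672*j^2 - 4.9235*j - 0.5457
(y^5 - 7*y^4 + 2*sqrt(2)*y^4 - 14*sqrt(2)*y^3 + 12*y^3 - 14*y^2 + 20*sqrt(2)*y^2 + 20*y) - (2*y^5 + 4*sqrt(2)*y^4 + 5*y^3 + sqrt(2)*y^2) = -y^5 - 7*y^4 - 2*sqrt(2)*y^4 - 14*sqrt(2)*y^3 + 7*y^3 - 14*y^2 + 19*sqrt(2)*y^2 + 20*y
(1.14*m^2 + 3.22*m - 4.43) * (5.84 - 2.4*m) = -2.736*m^3 - 1.0704*m^2 + 29.4368*m - 25.8712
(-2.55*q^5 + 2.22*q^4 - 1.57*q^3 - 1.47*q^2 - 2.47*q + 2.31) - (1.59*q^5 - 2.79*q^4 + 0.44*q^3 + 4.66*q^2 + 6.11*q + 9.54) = -4.14*q^5 + 5.01*q^4 - 2.01*q^3 - 6.13*q^2 - 8.58*q - 7.23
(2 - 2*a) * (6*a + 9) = -12*a^2 - 6*a + 18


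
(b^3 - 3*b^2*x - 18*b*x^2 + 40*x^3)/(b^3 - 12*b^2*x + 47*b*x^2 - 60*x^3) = (b^2 + 2*b*x - 8*x^2)/(b^2 - 7*b*x + 12*x^2)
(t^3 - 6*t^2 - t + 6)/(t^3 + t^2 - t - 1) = (t - 6)/(t + 1)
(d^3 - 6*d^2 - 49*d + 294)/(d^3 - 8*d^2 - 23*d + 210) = (d + 7)/(d + 5)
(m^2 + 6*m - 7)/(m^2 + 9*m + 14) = (m - 1)/(m + 2)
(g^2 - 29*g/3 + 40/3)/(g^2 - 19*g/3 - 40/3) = (3*g - 5)/(3*g + 5)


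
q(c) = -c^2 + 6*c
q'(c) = 6 - 2*c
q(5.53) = 2.60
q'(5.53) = -5.06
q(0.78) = 4.07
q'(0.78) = 4.44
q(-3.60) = -34.56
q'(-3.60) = 13.20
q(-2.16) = -17.63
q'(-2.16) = 10.32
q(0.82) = 4.25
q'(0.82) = 4.36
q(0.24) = 1.38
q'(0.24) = 5.52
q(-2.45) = -20.70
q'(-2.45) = 10.90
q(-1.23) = -8.89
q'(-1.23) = 8.46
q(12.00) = -72.00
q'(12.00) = -18.00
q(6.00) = 0.00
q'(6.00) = -6.00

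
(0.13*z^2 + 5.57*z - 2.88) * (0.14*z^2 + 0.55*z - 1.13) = 0.0182*z^4 + 0.8513*z^3 + 2.5134*z^2 - 7.8781*z + 3.2544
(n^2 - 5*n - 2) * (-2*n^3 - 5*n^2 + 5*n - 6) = -2*n^5 + 5*n^4 + 34*n^3 - 21*n^2 + 20*n + 12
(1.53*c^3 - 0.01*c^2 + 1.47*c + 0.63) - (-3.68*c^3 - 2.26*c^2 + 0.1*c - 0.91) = 5.21*c^3 + 2.25*c^2 + 1.37*c + 1.54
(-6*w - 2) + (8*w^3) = 8*w^3 - 6*w - 2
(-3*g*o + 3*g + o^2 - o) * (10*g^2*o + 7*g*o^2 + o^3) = -30*g^3*o^2 + 30*g^3*o - 11*g^2*o^3 + 11*g^2*o^2 + 4*g*o^4 - 4*g*o^3 + o^5 - o^4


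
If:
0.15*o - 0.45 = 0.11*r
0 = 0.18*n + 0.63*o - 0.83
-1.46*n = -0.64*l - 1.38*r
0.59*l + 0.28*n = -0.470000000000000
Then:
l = -0.04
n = -1.60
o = 1.77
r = -1.67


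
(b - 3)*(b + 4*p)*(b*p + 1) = b^3*p + 4*b^2*p^2 - 3*b^2*p + b^2 - 12*b*p^2 + 4*b*p - 3*b - 12*p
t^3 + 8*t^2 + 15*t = t*(t + 3)*(t + 5)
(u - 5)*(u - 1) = u^2 - 6*u + 5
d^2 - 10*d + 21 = (d - 7)*(d - 3)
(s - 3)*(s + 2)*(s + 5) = s^3 + 4*s^2 - 11*s - 30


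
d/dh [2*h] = 2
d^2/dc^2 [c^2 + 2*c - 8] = 2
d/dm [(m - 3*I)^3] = 3*(m - 3*I)^2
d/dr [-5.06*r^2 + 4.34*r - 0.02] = 4.34 - 10.12*r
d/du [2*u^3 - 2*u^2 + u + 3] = 6*u^2 - 4*u + 1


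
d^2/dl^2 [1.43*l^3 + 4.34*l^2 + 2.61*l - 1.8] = 8.58*l + 8.68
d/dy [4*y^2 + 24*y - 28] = 8*y + 24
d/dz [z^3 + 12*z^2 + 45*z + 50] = 3*z^2 + 24*z + 45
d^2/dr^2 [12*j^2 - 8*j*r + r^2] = 2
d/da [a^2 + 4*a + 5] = 2*a + 4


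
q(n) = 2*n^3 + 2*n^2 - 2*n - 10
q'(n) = 6*n^2 + 4*n - 2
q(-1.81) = -11.69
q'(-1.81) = 10.42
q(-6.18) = -393.31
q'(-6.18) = 202.43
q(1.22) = -5.83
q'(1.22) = 11.81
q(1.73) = 2.88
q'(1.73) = 22.88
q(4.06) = 148.69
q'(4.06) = 113.14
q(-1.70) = -10.65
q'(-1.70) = 8.54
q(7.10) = 792.44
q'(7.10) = 328.86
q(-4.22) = -116.25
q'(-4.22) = 87.97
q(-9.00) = -1288.00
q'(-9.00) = 448.00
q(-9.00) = -1288.00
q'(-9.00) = 448.00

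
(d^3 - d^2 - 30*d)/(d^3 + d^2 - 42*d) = (d + 5)/(d + 7)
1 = 1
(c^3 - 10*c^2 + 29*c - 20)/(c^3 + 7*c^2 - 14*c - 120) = (c^2 - 6*c + 5)/(c^2 + 11*c + 30)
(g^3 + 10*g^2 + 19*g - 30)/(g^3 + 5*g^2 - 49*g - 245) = (g^2 + 5*g - 6)/(g^2 - 49)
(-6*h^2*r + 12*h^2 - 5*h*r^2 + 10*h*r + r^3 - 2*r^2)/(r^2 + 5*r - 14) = (-6*h^2 - 5*h*r + r^2)/(r + 7)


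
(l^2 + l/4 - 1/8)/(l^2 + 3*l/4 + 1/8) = (4*l - 1)/(4*l + 1)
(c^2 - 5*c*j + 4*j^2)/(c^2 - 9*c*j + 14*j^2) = (c^2 - 5*c*j + 4*j^2)/(c^2 - 9*c*j + 14*j^2)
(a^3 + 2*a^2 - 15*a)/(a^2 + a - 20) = a*(a - 3)/(a - 4)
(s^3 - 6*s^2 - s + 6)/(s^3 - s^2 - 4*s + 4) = (s^2 - 5*s - 6)/(s^2 - 4)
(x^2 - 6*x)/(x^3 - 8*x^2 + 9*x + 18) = x/(x^2 - 2*x - 3)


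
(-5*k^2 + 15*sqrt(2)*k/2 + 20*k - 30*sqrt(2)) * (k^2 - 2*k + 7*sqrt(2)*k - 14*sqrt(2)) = -5*k^4 - 55*sqrt(2)*k^3/2 + 30*k^3 + 65*k^2 + 165*sqrt(2)*k^2 - 630*k - 220*sqrt(2)*k + 840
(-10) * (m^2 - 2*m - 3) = -10*m^2 + 20*m + 30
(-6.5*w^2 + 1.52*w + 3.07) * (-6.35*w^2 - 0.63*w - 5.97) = 41.275*w^4 - 5.557*w^3 + 18.3529*w^2 - 11.0085*w - 18.3279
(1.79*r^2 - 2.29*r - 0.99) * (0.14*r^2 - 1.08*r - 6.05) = 0.2506*r^4 - 2.2538*r^3 - 8.4949*r^2 + 14.9237*r + 5.9895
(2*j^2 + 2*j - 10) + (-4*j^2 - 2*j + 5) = -2*j^2 - 5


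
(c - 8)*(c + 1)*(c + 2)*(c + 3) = c^4 - 2*c^3 - 37*c^2 - 82*c - 48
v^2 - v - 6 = (v - 3)*(v + 2)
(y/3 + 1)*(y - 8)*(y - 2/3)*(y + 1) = y^4/3 - 14*y^3/9 - 79*y^2/9 - 14*y/9 + 16/3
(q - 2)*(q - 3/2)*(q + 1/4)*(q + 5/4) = q^4 - 2*q^3 - 31*q^2/16 + 109*q/32 + 15/16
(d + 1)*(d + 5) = d^2 + 6*d + 5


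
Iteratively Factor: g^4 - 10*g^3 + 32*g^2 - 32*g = (g - 4)*(g^3 - 6*g^2 + 8*g) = (g - 4)^2*(g^2 - 2*g) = g*(g - 4)^2*(g - 2)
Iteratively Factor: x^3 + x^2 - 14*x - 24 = (x + 2)*(x^2 - x - 12) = (x - 4)*(x + 2)*(x + 3)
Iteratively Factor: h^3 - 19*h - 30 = (h - 5)*(h^2 + 5*h + 6) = (h - 5)*(h + 2)*(h + 3)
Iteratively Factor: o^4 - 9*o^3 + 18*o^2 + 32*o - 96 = (o - 4)*(o^3 - 5*o^2 - 2*o + 24) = (o - 4)*(o - 3)*(o^2 - 2*o - 8) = (o - 4)^2*(o - 3)*(o + 2)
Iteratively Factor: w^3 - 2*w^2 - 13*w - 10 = (w + 2)*(w^2 - 4*w - 5) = (w + 1)*(w + 2)*(w - 5)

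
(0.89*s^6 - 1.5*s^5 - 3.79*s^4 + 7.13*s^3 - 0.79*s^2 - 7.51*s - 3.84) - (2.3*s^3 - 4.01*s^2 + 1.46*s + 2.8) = 0.89*s^6 - 1.5*s^5 - 3.79*s^4 + 4.83*s^3 + 3.22*s^2 - 8.97*s - 6.64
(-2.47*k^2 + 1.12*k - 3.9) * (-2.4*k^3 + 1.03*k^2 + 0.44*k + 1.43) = 5.928*k^5 - 5.2321*k^4 + 9.4268*k^3 - 7.0563*k^2 - 0.1144*k - 5.577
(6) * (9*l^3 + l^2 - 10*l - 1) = 54*l^3 + 6*l^2 - 60*l - 6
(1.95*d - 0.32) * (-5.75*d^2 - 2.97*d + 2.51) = -11.2125*d^3 - 3.9515*d^2 + 5.8449*d - 0.8032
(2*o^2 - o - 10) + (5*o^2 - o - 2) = 7*o^2 - 2*o - 12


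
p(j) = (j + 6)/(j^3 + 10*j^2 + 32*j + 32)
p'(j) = (j + 6)*(-3*j^2 - 20*j - 32)/(j^3 + 10*j^2 + 32*j + 32)^2 + 1/(j^3 + 10*j^2 + 32*j + 32) = 2*(-j^2 - 10*j - 20)/(j^5 + 16*j^4 + 100*j^3 + 304*j^2 + 448*j + 256)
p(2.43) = 0.05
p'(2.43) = -0.02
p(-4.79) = -0.69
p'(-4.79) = -2.58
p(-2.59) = -2.91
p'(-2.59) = -1.66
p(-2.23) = -5.23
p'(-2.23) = -18.22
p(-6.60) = 0.02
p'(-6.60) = -0.01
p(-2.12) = -9.15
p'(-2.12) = -68.86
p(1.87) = 0.06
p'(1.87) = -0.03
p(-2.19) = -6.12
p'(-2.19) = -27.06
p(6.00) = 0.02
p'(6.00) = 0.00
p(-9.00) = 0.02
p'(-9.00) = 0.00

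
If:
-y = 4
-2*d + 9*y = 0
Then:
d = -18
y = -4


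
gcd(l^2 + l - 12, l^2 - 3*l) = l - 3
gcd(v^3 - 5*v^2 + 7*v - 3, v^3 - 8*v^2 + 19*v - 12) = v^2 - 4*v + 3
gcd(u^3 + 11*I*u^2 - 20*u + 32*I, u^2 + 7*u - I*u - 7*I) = u - I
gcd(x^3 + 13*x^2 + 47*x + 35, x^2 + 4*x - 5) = x + 5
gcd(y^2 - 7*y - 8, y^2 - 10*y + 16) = y - 8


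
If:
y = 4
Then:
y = 4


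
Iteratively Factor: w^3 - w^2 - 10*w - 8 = (w - 4)*(w^2 + 3*w + 2) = (w - 4)*(w + 2)*(w + 1)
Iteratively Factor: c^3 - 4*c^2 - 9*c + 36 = (c - 3)*(c^2 - c - 12) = (c - 4)*(c - 3)*(c + 3)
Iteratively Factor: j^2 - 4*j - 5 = (j + 1)*(j - 5)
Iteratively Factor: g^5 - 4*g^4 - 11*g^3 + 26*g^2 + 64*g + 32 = (g + 1)*(g^4 - 5*g^3 - 6*g^2 + 32*g + 32) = (g - 4)*(g + 1)*(g^3 - g^2 - 10*g - 8) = (g - 4)*(g + 1)^2*(g^2 - 2*g - 8) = (g - 4)^2*(g + 1)^2*(g + 2)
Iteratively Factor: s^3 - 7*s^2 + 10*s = (s - 5)*(s^2 - 2*s) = s*(s - 5)*(s - 2)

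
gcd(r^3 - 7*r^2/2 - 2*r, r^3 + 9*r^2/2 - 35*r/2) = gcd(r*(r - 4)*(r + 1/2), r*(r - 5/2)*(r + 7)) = r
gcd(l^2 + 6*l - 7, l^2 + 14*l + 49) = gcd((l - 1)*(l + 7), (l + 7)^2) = l + 7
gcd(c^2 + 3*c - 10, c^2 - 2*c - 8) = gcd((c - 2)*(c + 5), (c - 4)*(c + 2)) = 1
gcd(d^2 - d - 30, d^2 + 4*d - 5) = d + 5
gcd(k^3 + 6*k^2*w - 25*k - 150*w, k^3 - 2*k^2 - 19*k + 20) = k - 5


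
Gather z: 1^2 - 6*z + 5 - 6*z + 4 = 10 - 12*z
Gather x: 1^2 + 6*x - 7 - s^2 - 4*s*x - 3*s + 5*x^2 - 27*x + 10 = -s^2 - 3*s + 5*x^2 + x*(-4*s - 21) + 4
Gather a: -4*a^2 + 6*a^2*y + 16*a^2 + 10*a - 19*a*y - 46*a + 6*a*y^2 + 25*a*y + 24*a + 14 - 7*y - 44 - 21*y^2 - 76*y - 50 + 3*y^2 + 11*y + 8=a^2*(6*y + 12) + a*(6*y^2 + 6*y - 12) - 18*y^2 - 72*y - 72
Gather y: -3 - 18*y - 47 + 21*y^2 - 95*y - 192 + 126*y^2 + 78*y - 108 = 147*y^2 - 35*y - 350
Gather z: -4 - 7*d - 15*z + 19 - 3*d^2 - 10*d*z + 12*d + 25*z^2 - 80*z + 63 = -3*d^2 + 5*d + 25*z^2 + z*(-10*d - 95) + 78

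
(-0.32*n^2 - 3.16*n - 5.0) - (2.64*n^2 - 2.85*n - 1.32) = -2.96*n^2 - 0.31*n - 3.68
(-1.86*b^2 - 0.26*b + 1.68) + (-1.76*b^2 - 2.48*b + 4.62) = -3.62*b^2 - 2.74*b + 6.3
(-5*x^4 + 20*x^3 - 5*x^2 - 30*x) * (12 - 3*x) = 15*x^5 - 120*x^4 + 255*x^3 + 30*x^2 - 360*x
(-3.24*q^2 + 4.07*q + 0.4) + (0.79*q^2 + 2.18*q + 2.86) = -2.45*q^2 + 6.25*q + 3.26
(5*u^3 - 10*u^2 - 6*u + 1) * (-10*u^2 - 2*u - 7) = -50*u^5 + 90*u^4 + 45*u^3 + 72*u^2 + 40*u - 7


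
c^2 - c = c*(c - 1)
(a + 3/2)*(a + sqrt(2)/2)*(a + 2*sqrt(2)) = a^3 + 3*a^2/2 + 5*sqrt(2)*a^2/2 + 2*a + 15*sqrt(2)*a/4 + 3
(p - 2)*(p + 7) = p^2 + 5*p - 14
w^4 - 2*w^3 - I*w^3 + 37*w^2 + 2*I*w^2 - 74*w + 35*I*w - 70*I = (w - 2)*(w - 7*I)*(w + I)*(w + 5*I)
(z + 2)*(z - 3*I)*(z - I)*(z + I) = z^4 + 2*z^3 - 3*I*z^3 + z^2 - 6*I*z^2 + 2*z - 3*I*z - 6*I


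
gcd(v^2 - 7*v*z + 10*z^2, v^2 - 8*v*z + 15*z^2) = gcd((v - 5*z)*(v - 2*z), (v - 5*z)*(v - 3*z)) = -v + 5*z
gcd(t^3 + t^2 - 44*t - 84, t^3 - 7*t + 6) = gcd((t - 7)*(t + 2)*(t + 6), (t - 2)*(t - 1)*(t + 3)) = 1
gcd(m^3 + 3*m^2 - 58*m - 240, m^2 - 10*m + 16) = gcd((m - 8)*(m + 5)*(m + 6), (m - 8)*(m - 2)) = m - 8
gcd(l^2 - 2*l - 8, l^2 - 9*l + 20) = l - 4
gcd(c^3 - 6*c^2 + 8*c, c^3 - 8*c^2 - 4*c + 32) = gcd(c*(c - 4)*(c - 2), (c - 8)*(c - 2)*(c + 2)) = c - 2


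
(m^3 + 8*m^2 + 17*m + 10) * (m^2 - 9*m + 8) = m^5 - m^4 - 47*m^3 - 79*m^2 + 46*m + 80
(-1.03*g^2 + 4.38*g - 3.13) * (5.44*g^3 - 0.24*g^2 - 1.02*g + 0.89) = -5.6032*g^5 + 24.0744*g^4 - 17.0278*g^3 - 4.6331*g^2 + 7.0908*g - 2.7857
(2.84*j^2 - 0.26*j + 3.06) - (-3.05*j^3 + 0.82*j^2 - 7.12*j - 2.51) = 3.05*j^3 + 2.02*j^2 + 6.86*j + 5.57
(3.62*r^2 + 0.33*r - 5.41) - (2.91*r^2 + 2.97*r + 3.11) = 0.71*r^2 - 2.64*r - 8.52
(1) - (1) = 0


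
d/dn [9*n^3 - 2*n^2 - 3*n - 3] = 27*n^2 - 4*n - 3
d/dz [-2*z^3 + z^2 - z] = -6*z^2 + 2*z - 1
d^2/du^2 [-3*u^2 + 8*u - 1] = -6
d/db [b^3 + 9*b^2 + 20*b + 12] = 3*b^2 + 18*b + 20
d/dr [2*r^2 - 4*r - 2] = 4*r - 4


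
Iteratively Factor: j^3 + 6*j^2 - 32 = (j + 4)*(j^2 + 2*j - 8) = (j + 4)^2*(j - 2)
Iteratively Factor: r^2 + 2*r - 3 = (r + 3)*(r - 1)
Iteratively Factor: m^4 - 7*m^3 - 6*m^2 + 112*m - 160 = (m - 2)*(m^3 - 5*m^2 - 16*m + 80) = (m - 4)*(m - 2)*(m^2 - m - 20) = (m - 4)*(m - 2)*(m + 4)*(m - 5)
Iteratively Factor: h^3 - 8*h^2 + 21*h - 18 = (h - 2)*(h^2 - 6*h + 9) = (h - 3)*(h - 2)*(h - 3)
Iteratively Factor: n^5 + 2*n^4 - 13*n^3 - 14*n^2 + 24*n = (n + 2)*(n^4 - 13*n^2 + 12*n) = (n + 2)*(n + 4)*(n^3 - 4*n^2 + 3*n) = n*(n + 2)*(n + 4)*(n^2 - 4*n + 3) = n*(n - 3)*(n + 2)*(n + 4)*(n - 1)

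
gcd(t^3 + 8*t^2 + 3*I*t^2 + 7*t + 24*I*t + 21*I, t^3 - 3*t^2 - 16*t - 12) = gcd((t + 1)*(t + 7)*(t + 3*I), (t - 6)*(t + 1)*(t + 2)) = t + 1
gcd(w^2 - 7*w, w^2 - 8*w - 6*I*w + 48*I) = 1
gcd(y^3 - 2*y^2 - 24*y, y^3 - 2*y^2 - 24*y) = y^3 - 2*y^2 - 24*y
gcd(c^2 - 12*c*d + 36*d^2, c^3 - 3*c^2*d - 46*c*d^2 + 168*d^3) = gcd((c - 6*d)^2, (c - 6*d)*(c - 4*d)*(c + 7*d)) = c - 6*d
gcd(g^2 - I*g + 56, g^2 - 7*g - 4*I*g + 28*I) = 1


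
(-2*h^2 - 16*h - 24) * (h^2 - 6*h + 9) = -2*h^4 - 4*h^3 + 54*h^2 - 216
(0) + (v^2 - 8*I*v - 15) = v^2 - 8*I*v - 15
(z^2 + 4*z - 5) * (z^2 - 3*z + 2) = z^4 + z^3 - 15*z^2 + 23*z - 10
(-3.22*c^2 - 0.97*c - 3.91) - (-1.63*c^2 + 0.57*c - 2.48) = -1.59*c^2 - 1.54*c - 1.43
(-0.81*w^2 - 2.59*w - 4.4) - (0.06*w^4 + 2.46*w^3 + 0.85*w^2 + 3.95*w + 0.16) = -0.06*w^4 - 2.46*w^3 - 1.66*w^2 - 6.54*w - 4.56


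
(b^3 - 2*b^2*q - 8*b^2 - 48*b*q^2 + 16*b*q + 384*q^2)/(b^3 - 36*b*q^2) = (-b^2 + 8*b*q + 8*b - 64*q)/(b*(-b + 6*q))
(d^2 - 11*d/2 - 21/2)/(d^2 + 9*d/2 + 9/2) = (d - 7)/(d + 3)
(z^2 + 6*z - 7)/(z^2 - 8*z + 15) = (z^2 + 6*z - 7)/(z^2 - 8*z + 15)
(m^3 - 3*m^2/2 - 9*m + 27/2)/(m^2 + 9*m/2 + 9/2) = (2*m^2 - 9*m + 9)/(2*m + 3)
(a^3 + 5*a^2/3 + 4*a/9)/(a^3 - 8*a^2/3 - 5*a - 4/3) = a*(3*a + 4)/(3*(a^2 - 3*a - 4))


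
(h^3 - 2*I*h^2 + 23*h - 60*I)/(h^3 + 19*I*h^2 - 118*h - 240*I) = (h^2 - 7*I*h - 12)/(h^2 + 14*I*h - 48)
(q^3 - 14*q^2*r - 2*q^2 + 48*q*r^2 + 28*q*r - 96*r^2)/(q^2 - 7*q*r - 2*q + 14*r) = (q^2 - 14*q*r + 48*r^2)/(q - 7*r)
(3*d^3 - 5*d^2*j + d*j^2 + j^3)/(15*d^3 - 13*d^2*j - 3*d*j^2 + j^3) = (d - j)/(5*d - j)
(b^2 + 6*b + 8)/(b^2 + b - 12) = (b + 2)/(b - 3)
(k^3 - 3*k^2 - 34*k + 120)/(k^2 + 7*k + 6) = (k^2 - 9*k + 20)/(k + 1)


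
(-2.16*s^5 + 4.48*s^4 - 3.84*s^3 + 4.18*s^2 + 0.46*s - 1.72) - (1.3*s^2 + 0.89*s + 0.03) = -2.16*s^5 + 4.48*s^4 - 3.84*s^3 + 2.88*s^2 - 0.43*s - 1.75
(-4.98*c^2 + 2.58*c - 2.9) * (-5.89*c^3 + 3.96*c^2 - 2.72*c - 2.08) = 29.3322*c^5 - 34.917*c^4 + 40.8434*c^3 - 8.1432*c^2 + 2.5216*c + 6.032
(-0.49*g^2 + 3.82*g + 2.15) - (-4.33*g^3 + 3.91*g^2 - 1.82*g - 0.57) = 4.33*g^3 - 4.4*g^2 + 5.64*g + 2.72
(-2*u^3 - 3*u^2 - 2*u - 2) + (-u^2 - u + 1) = -2*u^3 - 4*u^2 - 3*u - 1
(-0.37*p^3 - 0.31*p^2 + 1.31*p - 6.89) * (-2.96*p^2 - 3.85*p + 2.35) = 1.0952*p^5 + 2.3421*p^4 - 3.5536*p^3 + 14.6224*p^2 + 29.605*p - 16.1915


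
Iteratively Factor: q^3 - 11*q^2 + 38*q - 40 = (q - 2)*(q^2 - 9*q + 20) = (q - 5)*(q - 2)*(q - 4)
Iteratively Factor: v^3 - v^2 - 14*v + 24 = (v - 2)*(v^2 + v - 12) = (v - 2)*(v + 4)*(v - 3)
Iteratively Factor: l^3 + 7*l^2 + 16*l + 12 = (l + 3)*(l^2 + 4*l + 4) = (l + 2)*(l + 3)*(l + 2)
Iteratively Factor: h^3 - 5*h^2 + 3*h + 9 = (h + 1)*(h^2 - 6*h + 9) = (h - 3)*(h + 1)*(h - 3)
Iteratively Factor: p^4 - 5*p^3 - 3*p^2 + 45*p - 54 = (p - 2)*(p^3 - 3*p^2 - 9*p + 27) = (p - 3)*(p - 2)*(p^2 - 9) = (p - 3)*(p - 2)*(p + 3)*(p - 3)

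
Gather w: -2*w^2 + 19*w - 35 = -2*w^2 + 19*w - 35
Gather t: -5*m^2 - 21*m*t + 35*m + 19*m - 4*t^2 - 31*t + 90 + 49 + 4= -5*m^2 + 54*m - 4*t^2 + t*(-21*m - 31) + 143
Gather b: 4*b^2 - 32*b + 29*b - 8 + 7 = 4*b^2 - 3*b - 1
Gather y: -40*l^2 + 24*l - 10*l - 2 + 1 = -40*l^2 + 14*l - 1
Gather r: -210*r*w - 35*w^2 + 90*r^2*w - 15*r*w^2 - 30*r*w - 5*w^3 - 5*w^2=90*r^2*w + r*(-15*w^2 - 240*w) - 5*w^3 - 40*w^2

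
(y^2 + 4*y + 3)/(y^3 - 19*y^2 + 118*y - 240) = (y^2 + 4*y + 3)/(y^3 - 19*y^2 + 118*y - 240)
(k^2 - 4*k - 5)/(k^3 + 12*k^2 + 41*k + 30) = (k - 5)/(k^2 + 11*k + 30)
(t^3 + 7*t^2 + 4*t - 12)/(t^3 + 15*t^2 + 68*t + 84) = (t - 1)/(t + 7)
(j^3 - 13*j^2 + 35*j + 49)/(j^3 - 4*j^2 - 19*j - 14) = (j - 7)/(j + 2)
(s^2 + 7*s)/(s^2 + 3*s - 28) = s/(s - 4)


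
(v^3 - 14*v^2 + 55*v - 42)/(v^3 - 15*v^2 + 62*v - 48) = (v - 7)/(v - 8)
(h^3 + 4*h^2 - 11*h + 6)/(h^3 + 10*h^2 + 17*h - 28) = (h^2 + 5*h - 6)/(h^2 + 11*h + 28)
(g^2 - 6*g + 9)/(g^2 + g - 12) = (g - 3)/(g + 4)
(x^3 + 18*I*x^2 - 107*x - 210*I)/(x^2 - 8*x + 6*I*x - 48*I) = (x^2 + 12*I*x - 35)/(x - 8)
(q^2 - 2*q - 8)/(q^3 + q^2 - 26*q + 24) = (q + 2)/(q^2 + 5*q - 6)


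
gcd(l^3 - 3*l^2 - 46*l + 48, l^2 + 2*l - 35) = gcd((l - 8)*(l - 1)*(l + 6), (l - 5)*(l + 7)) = 1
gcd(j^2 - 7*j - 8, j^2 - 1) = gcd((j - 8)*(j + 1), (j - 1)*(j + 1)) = j + 1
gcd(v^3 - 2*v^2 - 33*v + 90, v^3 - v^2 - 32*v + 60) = v^2 + v - 30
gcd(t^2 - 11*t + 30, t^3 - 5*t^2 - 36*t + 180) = t^2 - 11*t + 30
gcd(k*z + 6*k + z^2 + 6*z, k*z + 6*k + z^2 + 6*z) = k*z + 6*k + z^2 + 6*z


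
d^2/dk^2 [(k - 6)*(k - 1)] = 2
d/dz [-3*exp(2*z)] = -6*exp(2*z)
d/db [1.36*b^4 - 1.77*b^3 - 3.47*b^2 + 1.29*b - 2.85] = 5.44*b^3 - 5.31*b^2 - 6.94*b + 1.29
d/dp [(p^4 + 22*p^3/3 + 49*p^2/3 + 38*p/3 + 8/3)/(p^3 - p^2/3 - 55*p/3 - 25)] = (9*p^6 - 6*p^5 - 664*p^4 - 3548*p^3 - 7679*p^2 - 7334*p - 2410)/(9*p^6 - 6*p^5 - 329*p^4 - 340*p^3 + 3175*p^2 + 8250*p + 5625)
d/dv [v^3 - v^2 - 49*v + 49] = 3*v^2 - 2*v - 49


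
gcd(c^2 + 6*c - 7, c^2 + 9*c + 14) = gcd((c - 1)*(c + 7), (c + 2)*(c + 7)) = c + 7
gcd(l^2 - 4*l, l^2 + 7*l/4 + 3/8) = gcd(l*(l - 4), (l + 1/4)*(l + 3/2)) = 1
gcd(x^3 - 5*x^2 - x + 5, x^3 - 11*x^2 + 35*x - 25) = x^2 - 6*x + 5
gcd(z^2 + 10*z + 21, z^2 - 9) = z + 3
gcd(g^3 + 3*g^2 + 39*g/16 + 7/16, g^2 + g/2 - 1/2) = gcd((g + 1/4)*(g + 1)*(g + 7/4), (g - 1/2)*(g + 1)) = g + 1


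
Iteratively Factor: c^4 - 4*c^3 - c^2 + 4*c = (c + 1)*(c^3 - 5*c^2 + 4*c) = (c - 1)*(c + 1)*(c^2 - 4*c) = c*(c - 1)*(c + 1)*(c - 4)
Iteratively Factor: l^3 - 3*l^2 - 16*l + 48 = (l - 4)*(l^2 + l - 12) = (l - 4)*(l - 3)*(l + 4)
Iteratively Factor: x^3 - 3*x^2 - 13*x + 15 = (x - 5)*(x^2 + 2*x - 3) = (x - 5)*(x + 3)*(x - 1)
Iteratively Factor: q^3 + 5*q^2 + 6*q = (q)*(q^2 + 5*q + 6) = q*(q + 2)*(q + 3)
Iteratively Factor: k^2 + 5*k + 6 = (k + 2)*(k + 3)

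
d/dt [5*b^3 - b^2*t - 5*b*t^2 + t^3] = -b^2 - 10*b*t + 3*t^2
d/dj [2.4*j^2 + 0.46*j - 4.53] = 4.8*j + 0.46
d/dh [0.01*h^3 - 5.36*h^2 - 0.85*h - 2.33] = 0.03*h^2 - 10.72*h - 0.85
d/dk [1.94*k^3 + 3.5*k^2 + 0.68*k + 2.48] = 5.82*k^2 + 7.0*k + 0.68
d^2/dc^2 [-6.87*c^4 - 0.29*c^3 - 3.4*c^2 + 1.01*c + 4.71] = -82.44*c^2 - 1.74*c - 6.8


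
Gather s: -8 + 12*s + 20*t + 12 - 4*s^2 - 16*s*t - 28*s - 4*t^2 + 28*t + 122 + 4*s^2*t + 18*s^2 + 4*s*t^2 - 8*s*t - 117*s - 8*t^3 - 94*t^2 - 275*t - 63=s^2*(4*t + 14) + s*(4*t^2 - 24*t - 133) - 8*t^3 - 98*t^2 - 227*t + 63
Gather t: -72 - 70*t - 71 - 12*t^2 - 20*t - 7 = -12*t^2 - 90*t - 150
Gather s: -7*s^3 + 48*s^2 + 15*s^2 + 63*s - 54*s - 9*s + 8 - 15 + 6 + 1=-7*s^3 + 63*s^2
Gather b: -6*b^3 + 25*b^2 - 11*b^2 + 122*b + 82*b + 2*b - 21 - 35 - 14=-6*b^3 + 14*b^2 + 206*b - 70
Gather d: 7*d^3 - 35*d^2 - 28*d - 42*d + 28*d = 7*d^3 - 35*d^2 - 42*d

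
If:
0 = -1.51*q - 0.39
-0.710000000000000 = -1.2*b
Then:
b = 0.59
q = -0.26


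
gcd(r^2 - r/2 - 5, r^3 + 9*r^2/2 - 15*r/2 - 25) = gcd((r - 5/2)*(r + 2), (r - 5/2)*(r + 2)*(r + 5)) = r^2 - r/2 - 5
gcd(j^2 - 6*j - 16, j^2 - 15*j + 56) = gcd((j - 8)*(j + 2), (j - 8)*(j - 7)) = j - 8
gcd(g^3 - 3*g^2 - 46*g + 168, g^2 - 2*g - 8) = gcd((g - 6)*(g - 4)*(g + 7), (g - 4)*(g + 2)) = g - 4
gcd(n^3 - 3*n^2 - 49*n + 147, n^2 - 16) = 1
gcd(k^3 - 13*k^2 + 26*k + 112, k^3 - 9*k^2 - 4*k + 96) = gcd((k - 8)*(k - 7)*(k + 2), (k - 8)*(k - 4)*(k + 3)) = k - 8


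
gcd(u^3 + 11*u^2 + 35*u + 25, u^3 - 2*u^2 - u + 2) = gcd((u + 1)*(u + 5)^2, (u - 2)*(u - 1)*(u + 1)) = u + 1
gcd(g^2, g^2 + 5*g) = g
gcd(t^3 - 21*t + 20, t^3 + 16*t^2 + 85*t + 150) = t + 5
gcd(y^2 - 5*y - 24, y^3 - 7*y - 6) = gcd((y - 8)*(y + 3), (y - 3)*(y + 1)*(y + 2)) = 1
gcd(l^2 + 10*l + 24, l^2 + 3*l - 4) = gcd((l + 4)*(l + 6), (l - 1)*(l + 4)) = l + 4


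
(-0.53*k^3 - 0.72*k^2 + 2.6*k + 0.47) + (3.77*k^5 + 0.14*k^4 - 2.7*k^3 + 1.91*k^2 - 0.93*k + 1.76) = 3.77*k^5 + 0.14*k^4 - 3.23*k^3 + 1.19*k^2 + 1.67*k + 2.23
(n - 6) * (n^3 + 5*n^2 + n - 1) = n^4 - n^3 - 29*n^2 - 7*n + 6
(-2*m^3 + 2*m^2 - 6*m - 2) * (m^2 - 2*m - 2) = -2*m^5 + 6*m^4 - 6*m^3 + 6*m^2 + 16*m + 4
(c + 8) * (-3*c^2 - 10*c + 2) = -3*c^3 - 34*c^2 - 78*c + 16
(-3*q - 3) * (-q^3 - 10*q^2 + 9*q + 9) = 3*q^4 + 33*q^3 + 3*q^2 - 54*q - 27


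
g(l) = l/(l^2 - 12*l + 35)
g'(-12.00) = 0.00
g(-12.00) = -0.04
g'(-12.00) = 0.00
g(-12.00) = -0.04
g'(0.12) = 0.03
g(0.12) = 0.00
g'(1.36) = 0.08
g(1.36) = 0.07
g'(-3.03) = 0.00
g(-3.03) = -0.04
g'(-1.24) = 0.01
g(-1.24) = -0.02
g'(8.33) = -1.75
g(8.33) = 1.88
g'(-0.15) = 0.03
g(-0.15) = -0.00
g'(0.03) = 0.03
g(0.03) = 0.00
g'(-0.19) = 0.03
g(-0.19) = -0.01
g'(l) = l*(12 - 2*l)/(l^2 - 12*l + 35)^2 + 1/(l^2 - 12*l + 35)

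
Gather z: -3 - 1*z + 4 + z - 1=0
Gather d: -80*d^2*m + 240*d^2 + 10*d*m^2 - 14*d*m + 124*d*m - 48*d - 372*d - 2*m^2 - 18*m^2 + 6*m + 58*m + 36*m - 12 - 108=d^2*(240 - 80*m) + d*(10*m^2 + 110*m - 420) - 20*m^2 + 100*m - 120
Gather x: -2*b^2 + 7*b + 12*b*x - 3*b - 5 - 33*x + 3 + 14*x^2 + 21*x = -2*b^2 + 4*b + 14*x^2 + x*(12*b - 12) - 2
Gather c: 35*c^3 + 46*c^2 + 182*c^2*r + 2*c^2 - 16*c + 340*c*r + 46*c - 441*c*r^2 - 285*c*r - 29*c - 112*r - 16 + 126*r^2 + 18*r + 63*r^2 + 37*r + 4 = 35*c^3 + c^2*(182*r + 48) + c*(-441*r^2 + 55*r + 1) + 189*r^2 - 57*r - 12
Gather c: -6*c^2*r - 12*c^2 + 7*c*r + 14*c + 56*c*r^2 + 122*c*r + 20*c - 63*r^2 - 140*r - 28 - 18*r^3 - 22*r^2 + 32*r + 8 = c^2*(-6*r - 12) + c*(56*r^2 + 129*r + 34) - 18*r^3 - 85*r^2 - 108*r - 20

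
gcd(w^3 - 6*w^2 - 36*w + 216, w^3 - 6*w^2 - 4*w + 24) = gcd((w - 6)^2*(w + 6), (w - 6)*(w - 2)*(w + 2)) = w - 6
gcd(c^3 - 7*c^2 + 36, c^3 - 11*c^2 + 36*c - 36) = c^2 - 9*c + 18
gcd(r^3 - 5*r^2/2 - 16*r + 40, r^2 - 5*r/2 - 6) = r - 4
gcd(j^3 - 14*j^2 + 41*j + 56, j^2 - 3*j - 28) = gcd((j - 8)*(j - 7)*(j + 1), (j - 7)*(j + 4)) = j - 7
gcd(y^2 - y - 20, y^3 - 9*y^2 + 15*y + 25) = y - 5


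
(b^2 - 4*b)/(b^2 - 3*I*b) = (b - 4)/(b - 3*I)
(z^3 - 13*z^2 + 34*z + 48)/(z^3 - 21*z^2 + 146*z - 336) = (z + 1)/(z - 7)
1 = 1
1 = 1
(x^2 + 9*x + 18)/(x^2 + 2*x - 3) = (x + 6)/(x - 1)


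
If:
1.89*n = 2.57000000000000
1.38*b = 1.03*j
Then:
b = 0.746376811594203*j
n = 1.36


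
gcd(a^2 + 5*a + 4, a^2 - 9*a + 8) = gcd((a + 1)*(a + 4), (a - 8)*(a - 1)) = 1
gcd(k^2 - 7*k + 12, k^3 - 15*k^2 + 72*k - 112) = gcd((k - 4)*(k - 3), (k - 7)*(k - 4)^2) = k - 4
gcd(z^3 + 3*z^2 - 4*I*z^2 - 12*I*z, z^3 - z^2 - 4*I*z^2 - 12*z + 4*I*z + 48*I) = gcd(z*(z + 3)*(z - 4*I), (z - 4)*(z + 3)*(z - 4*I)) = z^2 + z*(3 - 4*I) - 12*I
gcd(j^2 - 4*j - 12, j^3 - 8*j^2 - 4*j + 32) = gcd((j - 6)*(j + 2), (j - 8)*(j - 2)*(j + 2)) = j + 2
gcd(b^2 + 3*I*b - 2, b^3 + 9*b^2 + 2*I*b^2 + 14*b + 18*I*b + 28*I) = b + 2*I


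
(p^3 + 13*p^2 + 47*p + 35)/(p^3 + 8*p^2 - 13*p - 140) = (p + 1)/(p - 4)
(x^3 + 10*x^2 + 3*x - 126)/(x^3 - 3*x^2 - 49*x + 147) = (x + 6)/(x - 7)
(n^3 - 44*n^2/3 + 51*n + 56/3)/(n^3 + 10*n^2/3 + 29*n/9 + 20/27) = 9*(n^2 - 15*n + 56)/(9*n^2 + 27*n + 20)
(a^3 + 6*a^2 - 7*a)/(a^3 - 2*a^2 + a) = (a + 7)/(a - 1)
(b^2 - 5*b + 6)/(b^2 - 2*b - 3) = (b - 2)/(b + 1)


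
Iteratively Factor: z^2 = (z)*(z)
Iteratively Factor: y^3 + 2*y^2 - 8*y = (y - 2)*(y^2 + 4*y) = (y - 2)*(y + 4)*(y)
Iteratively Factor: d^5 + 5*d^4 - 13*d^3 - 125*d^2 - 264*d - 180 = (d + 3)*(d^4 + 2*d^3 - 19*d^2 - 68*d - 60) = (d + 3)^2*(d^3 - d^2 - 16*d - 20) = (d + 2)*(d + 3)^2*(d^2 - 3*d - 10) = (d - 5)*(d + 2)*(d + 3)^2*(d + 2)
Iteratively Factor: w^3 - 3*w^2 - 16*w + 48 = (w - 4)*(w^2 + w - 12) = (w - 4)*(w - 3)*(w + 4)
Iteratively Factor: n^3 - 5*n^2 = (n)*(n^2 - 5*n) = n*(n - 5)*(n)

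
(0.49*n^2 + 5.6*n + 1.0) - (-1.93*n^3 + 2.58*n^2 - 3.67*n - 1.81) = 1.93*n^3 - 2.09*n^2 + 9.27*n + 2.81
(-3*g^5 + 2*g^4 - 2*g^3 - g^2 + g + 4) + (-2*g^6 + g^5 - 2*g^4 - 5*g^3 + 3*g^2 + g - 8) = -2*g^6 - 2*g^5 - 7*g^3 + 2*g^2 + 2*g - 4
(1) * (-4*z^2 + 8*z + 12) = -4*z^2 + 8*z + 12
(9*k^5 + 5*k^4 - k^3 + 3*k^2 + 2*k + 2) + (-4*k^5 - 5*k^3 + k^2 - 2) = 5*k^5 + 5*k^4 - 6*k^3 + 4*k^2 + 2*k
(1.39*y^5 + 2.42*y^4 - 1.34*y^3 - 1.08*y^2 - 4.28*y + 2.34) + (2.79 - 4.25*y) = 1.39*y^5 + 2.42*y^4 - 1.34*y^3 - 1.08*y^2 - 8.53*y + 5.13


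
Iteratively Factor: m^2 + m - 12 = (m - 3)*(m + 4)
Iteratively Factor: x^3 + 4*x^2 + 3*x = (x + 3)*(x^2 + x) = (x + 1)*(x + 3)*(x)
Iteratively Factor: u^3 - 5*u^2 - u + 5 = (u + 1)*(u^2 - 6*u + 5) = (u - 5)*(u + 1)*(u - 1)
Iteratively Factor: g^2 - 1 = (g + 1)*(g - 1)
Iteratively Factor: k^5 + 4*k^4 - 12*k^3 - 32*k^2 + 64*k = (k - 2)*(k^4 + 6*k^3 - 32*k) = (k - 2)^2*(k^3 + 8*k^2 + 16*k) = (k - 2)^2*(k + 4)*(k^2 + 4*k) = (k - 2)^2*(k + 4)^2*(k)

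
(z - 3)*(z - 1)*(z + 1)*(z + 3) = z^4 - 10*z^2 + 9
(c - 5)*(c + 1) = c^2 - 4*c - 5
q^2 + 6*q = q*(q + 6)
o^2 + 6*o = o*(o + 6)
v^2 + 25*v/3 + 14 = (v + 7/3)*(v + 6)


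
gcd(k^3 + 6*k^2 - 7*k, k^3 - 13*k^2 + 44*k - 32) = k - 1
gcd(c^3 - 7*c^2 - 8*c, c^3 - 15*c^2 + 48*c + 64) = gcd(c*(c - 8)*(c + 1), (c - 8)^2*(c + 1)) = c^2 - 7*c - 8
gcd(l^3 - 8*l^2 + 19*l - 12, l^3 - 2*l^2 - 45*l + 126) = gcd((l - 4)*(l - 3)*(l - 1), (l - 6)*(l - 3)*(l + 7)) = l - 3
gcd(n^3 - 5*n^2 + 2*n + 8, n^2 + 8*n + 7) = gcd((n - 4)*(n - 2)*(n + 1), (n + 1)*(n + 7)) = n + 1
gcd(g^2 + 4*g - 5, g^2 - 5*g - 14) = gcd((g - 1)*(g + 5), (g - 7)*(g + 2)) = 1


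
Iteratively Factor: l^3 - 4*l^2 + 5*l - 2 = (l - 1)*(l^2 - 3*l + 2) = (l - 2)*(l - 1)*(l - 1)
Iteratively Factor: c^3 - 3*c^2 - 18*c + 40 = (c - 5)*(c^2 + 2*c - 8) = (c - 5)*(c - 2)*(c + 4)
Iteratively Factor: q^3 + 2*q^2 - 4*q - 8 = (q + 2)*(q^2 - 4) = (q - 2)*(q + 2)*(q + 2)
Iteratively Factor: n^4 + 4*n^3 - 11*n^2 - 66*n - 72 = (n + 3)*(n^3 + n^2 - 14*n - 24) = (n + 2)*(n + 3)*(n^2 - n - 12) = (n - 4)*(n + 2)*(n + 3)*(n + 3)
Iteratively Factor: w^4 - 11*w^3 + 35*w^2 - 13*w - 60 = (w + 1)*(w^3 - 12*w^2 + 47*w - 60) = (w - 3)*(w + 1)*(w^2 - 9*w + 20) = (w - 4)*(w - 3)*(w + 1)*(w - 5)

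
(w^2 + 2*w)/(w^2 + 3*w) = (w + 2)/(w + 3)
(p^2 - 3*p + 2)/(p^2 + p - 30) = (p^2 - 3*p + 2)/(p^2 + p - 30)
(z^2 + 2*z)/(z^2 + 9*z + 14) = z/(z + 7)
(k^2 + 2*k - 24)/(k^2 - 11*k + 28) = (k + 6)/(k - 7)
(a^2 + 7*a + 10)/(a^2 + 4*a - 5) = (a + 2)/(a - 1)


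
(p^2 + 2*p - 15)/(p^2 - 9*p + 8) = (p^2 + 2*p - 15)/(p^2 - 9*p + 8)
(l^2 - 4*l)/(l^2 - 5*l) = (l - 4)/(l - 5)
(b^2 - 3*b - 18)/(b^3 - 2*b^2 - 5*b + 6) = (b^2 - 3*b - 18)/(b^3 - 2*b^2 - 5*b + 6)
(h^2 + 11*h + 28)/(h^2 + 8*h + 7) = (h + 4)/(h + 1)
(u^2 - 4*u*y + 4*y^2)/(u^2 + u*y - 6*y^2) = (u - 2*y)/(u + 3*y)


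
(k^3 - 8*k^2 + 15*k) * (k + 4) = k^4 - 4*k^3 - 17*k^2 + 60*k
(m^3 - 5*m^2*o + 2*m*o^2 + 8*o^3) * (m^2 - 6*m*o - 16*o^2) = m^5 - 11*m^4*o + 16*m^3*o^2 + 76*m^2*o^3 - 80*m*o^4 - 128*o^5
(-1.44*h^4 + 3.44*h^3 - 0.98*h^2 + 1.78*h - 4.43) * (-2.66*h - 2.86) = 3.8304*h^5 - 5.032*h^4 - 7.2316*h^3 - 1.932*h^2 + 6.693*h + 12.6698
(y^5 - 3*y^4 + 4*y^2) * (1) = y^5 - 3*y^4 + 4*y^2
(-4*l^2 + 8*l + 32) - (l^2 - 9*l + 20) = -5*l^2 + 17*l + 12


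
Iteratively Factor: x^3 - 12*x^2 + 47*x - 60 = (x - 4)*(x^2 - 8*x + 15) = (x - 5)*(x - 4)*(x - 3)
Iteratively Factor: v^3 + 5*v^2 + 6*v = (v + 2)*(v^2 + 3*v) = (v + 2)*(v + 3)*(v)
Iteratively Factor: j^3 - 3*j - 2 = (j - 2)*(j^2 + 2*j + 1) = (j - 2)*(j + 1)*(j + 1)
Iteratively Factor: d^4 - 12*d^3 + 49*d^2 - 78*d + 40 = (d - 4)*(d^3 - 8*d^2 + 17*d - 10) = (d - 5)*(d - 4)*(d^2 - 3*d + 2) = (d - 5)*(d - 4)*(d - 1)*(d - 2)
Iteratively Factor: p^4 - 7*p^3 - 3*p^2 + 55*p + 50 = (p - 5)*(p^3 - 2*p^2 - 13*p - 10) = (p - 5)^2*(p^2 + 3*p + 2) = (p - 5)^2*(p + 2)*(p + 1)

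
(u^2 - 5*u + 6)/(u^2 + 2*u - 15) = (u - 2)/(u + 5)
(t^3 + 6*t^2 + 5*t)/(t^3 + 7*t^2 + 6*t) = (t + 5)/(t + 6)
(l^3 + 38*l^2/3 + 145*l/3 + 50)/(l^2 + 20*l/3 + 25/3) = l + 6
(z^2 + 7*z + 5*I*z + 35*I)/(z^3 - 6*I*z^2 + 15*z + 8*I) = (z^2 + z*(7 + 5*I) + 35*I)/(z^3 - 6*I*z^2 + 15*z + 8*I)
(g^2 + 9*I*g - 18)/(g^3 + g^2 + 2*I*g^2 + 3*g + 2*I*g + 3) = (g + 6*I)/(g^2 + g*(1 - I) - I)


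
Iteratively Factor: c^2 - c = (c)*(c - 1)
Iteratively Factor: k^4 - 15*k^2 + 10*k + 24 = (k - 3)*(k^3 + 3*k^2 - 6*k - 8) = (k - 3)*(k + 1)*(k^2 + 2*k - 8) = (k - 3)*(k - 2)*(k + 1)*(k + 4)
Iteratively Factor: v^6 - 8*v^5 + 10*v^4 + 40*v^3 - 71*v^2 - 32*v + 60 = (v - 5)*(v^5 - 3*v^4 - 5*v^3 + 15*v^2 + 4*v - 12) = (v - 5)*(v - 1)*(v^4 - 2*v^3 - 7*v^2 + 8*v + 12) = (v - 5)*(v - 3)*(v - 1)*(v^3 + v^2 - 4*v - 4) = (v - 5)*(v - 3)*(v - 2)*(v - 1)*(v^2 + 3*v + 2) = (v - 5)*(v - 3)*(v - 2)*(v - 1)*(v + 2)*(v + 1)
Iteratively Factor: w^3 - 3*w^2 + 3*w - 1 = (w - 1)*(w^2 - 2*w + 1) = (w - 1)^2*(w - 1)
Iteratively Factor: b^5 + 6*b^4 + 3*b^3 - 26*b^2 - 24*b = (b)*(b^4 + 6*b^3 + 3*b^2 - 26*b - 24) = b*(b + 3)*(b^3 + 3*b^2 - 6*b - 8) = b*(b + 1)*(b + 3)*(b^2 + 2*b - 8) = b*(b + 1)*(b + 3)*(b + 4)*(b - 2)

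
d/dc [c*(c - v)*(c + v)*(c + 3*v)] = 4*c^3 + 9*c^2*v - 2*c*v^2 - 3*v^3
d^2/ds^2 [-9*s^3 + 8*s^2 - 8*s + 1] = 16 - 54*s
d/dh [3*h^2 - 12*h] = 6*h - 12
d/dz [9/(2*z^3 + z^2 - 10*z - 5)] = 18*(-3*z^2 - z + 5)/(2*z^3 + z^2 - 10*z - 5)^2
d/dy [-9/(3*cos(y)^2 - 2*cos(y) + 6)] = 18*(1 - 3*cos(y))*sin(y)/(3*cos(y)^2 - 2*cos(y) + 6)^2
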